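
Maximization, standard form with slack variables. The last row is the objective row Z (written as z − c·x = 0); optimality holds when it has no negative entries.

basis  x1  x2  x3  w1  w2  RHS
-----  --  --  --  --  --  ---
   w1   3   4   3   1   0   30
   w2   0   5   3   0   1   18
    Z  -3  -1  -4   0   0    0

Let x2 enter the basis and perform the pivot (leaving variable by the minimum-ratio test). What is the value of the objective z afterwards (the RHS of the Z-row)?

18/5

Ratio test on column x2 — row 1: 30/4 = 15/2; row 2: 18/5 = 18/5. Minimum is 18/5 at row 2 (w2 leaves); pivot element 5.
Pivot on row 2; the Z-row RHS becomes 0 − (-1)·(18/5) = 18/5.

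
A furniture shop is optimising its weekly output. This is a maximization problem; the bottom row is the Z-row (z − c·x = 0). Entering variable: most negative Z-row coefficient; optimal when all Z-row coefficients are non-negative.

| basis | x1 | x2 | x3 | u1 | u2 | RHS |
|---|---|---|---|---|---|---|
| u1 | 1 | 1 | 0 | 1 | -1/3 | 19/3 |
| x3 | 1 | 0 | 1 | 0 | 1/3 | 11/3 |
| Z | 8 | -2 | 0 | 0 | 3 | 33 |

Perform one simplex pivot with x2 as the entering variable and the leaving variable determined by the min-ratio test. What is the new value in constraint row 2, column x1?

Ratio test on column x2 — row 1: (19/3)/1 = 19/3; row 2: entry 0 ≤ 0. Minimum is 19/3 at row 1 (u1 leaves); pivot element 1.
Divide row 1 by 1; eliminate column x2 from the other rows.
Row 2 update in column x1: 1 − 0·1 = 1.

1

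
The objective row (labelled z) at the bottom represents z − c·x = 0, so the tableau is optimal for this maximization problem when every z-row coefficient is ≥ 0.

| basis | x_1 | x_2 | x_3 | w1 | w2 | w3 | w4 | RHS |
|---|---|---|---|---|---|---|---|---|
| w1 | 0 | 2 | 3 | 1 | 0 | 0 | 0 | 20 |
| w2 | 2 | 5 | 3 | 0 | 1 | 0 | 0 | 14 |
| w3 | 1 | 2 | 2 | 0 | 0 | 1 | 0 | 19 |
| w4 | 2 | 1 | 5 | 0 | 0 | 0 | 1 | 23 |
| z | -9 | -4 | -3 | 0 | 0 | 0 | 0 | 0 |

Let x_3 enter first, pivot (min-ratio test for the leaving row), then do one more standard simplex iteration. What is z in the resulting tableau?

63/4

Ratio test on column x_3 — row 1: 20/3 = 20/3; row 2: 14/3 = 14/3; row 3: 19/2 = 19/2; row 4: 23/5 = 23/5. Minimum is 23/5 at row 4 (w4 leaves); pivot element 5.
Pivot on row 4; the z-row RHS becomes 0 − (-3)·(23/5) = 69/5.
Next entering variable (most negative z-row entry -39/5): x_1.
Ratio test on column x_1 — row 1: entry -6/5 ≤ 0; row 2: (1/5)/(4/5) = 1/4; row 3: (49/5)/(1/5) = 49; row 4: (23/5)/(2/5) = 23/2. Minimum is 1/4 at row 2 (w2 leaves); pivot element 4/5.
After the second pivot the z-row RHS is 69/5 − (-39/5)·(1/4) = 63/4.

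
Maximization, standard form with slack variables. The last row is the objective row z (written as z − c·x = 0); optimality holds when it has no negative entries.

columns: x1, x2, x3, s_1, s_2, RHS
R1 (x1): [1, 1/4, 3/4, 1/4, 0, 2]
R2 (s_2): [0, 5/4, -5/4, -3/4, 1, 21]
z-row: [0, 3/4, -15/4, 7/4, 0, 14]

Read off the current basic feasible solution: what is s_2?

s_2 is basic (row 2); its value is the RHS of that row, 21.

21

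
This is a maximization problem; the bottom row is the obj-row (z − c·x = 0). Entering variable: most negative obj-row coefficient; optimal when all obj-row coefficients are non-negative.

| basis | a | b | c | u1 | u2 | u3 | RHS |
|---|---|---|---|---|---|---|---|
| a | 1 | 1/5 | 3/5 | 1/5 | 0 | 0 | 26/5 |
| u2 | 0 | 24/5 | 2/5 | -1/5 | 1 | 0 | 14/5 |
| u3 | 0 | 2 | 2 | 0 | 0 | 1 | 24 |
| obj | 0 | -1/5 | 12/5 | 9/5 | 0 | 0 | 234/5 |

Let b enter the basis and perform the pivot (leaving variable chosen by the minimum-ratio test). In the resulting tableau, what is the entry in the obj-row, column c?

Ratio test on column b — row 1: (26/5)/(1/5) = 26; row 2: (14/5)/(24/5) = 7/12; row 3: 24/2 = 12. Minimum is 7/12 at row 2 (u2 leaves); pivot element 24/5.
Divide row 2 by 24/5; eliminate column b from the other rows.
obj-row update in column c: 12/5 − (-1/5)·(1/12) = 29/12.

29/12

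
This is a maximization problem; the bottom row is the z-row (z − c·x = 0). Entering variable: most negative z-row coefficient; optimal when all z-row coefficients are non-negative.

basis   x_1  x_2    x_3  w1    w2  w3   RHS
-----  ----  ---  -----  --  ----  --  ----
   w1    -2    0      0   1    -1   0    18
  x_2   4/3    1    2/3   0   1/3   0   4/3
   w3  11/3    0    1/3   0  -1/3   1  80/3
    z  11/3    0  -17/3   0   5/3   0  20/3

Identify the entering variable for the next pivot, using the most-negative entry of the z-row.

Negative z-row entries: x_3: -17/3.
The most negative is -17/3 in column x_3, so x_3 enters.

x_3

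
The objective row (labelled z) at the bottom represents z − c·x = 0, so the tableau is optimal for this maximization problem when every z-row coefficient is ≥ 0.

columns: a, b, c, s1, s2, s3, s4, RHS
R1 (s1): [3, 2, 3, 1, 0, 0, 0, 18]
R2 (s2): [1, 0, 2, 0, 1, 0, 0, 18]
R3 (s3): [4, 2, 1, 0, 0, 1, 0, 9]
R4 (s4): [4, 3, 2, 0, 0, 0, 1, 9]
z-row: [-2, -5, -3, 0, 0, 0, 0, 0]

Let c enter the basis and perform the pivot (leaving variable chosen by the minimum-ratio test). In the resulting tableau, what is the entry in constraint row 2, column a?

Ratio test on column c — row 1: 18/3 = 6; row 2: 18/2 = 9; row 3: 9/1 = 9; row 4: 9/2 = 9/2. Minimum is 9/2 at row 4 (s4 leaves); pivot element 2.
Divide row 4 by 2; eliminate column c from the other rows.
Row 2 update in column a: 1 − 2·2 = -3.

-3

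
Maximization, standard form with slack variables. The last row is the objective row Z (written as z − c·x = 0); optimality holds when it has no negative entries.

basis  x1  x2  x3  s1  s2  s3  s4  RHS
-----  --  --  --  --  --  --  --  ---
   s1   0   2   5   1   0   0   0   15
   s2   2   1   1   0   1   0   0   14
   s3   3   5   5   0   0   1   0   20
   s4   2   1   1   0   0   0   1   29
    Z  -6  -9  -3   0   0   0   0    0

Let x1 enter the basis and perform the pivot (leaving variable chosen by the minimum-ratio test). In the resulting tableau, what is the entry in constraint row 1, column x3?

Ratio test on column x1 — row 1: entry 0 ≤ 0; row 2: 14/2 = 7; row 3: 20/3 = 20/3; row 4: 29/2 = 29/2. Minimum is 20/3 at row 3 (s3 leaves); pivot element 3.
Divide row 3 by 3; eliminate column x1 from the other rows.
Row 1 update in column x3: 5 − 0·(5/3) = 5.

5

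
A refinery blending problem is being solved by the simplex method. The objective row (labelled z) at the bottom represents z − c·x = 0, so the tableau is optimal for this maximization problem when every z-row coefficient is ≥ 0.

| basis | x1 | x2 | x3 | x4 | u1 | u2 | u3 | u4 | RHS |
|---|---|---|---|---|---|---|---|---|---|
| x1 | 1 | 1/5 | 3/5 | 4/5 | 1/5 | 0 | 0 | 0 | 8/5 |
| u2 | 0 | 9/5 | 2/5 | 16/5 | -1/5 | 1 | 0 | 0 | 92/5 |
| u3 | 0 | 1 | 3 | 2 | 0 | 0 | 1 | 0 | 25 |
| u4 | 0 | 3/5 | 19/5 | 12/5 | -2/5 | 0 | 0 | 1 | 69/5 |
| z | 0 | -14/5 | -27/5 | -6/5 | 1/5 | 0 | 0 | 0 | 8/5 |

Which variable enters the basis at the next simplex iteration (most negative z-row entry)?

Negative z-row entries: x2: -14/5, x3: -27/5, x4: -6/5.
The most negative is -27/5 in column x3, so x3 enters.

x3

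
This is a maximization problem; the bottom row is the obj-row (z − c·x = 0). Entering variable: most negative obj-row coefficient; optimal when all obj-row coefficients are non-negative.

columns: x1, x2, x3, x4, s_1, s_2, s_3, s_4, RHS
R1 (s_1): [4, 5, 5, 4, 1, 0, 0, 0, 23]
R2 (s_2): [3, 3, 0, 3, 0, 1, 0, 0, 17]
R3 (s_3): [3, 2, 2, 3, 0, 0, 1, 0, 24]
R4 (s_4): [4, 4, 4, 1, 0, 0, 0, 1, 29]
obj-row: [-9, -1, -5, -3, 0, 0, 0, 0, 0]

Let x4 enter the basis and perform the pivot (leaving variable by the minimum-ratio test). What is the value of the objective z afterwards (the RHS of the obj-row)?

17

Ratio test on column x4 — row 1: 23/4 = 23/4; row 2: 17/3 = 17/3; row 3: 24/3 = 8; row 4: 29/1 = 29. Minimum is 17/3 at row 2 (s_2 leaves); pivot element 3.
Pivot on row 2; the obj-row RHS becomes 0 − (-3)·(17/3) = 17.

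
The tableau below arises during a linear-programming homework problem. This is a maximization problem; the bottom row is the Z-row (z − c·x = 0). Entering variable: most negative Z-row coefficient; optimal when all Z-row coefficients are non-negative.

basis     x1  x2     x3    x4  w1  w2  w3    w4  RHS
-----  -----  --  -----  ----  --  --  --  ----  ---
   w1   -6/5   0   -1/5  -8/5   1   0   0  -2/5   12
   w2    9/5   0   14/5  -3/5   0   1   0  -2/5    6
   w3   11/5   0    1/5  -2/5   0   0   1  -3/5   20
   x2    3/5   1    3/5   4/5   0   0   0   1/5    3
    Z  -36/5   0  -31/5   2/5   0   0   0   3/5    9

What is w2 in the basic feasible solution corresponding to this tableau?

w2 is basic (row 2); its value is the RHS of that row, 6.

6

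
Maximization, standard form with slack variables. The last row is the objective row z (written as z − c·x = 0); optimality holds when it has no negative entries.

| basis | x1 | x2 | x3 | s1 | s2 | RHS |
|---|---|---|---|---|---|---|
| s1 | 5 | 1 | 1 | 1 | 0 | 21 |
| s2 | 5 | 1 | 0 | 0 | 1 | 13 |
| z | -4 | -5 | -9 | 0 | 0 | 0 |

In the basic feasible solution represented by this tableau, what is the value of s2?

s2 is basic (row 2); its value is the RHS of that row, 13.

13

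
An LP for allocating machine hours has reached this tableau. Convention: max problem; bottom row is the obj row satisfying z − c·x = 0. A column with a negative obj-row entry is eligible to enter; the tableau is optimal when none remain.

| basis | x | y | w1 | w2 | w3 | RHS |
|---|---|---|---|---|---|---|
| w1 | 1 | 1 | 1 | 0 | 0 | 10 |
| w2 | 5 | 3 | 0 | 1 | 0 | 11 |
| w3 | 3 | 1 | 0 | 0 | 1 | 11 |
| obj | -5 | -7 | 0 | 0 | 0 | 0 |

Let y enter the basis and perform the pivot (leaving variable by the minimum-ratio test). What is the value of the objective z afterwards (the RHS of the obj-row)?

Ratio test on column y — row 1: 10/1 = 10; row 2: 11/3 = 11/3; row 3: 11/1 = 11. Minimum is 11/3 at row 2 (w2 leaves); pivot element 3.
Pivot on row 2; the obj-row RHS becomes 0 − (-7)·(11/3) = 77/3.

77/3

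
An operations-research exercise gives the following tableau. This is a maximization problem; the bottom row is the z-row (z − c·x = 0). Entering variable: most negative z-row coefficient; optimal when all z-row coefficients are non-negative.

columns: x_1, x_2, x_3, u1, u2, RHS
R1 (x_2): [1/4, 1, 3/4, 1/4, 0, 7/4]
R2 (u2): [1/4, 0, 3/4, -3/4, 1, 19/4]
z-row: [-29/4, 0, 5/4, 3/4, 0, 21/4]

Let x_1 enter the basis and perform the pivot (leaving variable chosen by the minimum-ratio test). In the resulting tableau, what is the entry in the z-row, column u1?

8

Ratio test on column x_1 — row 1: (7/4)/(1/4) = 7; row 2: (19/4)/(1/4) = 19. Minimum is 7 at row 1 (x_2 leaves); pivot element 1/4.
Divide row 1 by 1/4; eliminate column x_1 from the other rows.
z-row update in column u1: 3/4 − (-29/4)·1 = 8.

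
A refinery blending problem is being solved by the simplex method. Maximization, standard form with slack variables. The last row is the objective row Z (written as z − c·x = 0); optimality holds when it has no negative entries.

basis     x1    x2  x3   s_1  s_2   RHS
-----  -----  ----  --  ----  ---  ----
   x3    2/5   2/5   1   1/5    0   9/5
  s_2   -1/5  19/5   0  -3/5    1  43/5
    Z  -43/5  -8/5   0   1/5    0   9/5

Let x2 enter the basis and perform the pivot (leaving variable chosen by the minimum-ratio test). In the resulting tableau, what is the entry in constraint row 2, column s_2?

Ratio test on column x2 — row 1: (9/5)/(2/5) = 9/2; row 2: (43/5)/(19/5) = 43/19. Minimum is 43/19 at row 2 (s_2 leaves); pivot element 19/5.
Divide row 2 by 19/5; eliminate column x2 from the other rows.
In the new row 2, the s_2 entry is the old entry divided by the pivot: 1/(19/5) = 5/19.

5/19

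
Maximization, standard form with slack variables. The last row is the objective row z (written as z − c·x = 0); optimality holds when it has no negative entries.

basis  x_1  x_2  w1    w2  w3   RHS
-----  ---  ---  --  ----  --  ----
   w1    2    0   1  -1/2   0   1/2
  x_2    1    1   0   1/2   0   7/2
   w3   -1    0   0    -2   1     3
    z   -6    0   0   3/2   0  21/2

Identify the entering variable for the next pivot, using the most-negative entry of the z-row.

Negative z-row entries: x_1: -6.
The most negative is -6 in column x_1, so x_1 enters.

x_1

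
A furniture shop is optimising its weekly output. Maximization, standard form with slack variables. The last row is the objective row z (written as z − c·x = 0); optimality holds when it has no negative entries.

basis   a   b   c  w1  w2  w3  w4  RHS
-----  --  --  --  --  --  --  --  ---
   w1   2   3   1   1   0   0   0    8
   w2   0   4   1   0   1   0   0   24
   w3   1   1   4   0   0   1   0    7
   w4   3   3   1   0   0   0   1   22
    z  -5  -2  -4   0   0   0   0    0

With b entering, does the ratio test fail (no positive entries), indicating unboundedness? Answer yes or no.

Column b has positive entries in row(s) 1, 2, 3, 4, so the ratio test bounds it — not unbounded.

no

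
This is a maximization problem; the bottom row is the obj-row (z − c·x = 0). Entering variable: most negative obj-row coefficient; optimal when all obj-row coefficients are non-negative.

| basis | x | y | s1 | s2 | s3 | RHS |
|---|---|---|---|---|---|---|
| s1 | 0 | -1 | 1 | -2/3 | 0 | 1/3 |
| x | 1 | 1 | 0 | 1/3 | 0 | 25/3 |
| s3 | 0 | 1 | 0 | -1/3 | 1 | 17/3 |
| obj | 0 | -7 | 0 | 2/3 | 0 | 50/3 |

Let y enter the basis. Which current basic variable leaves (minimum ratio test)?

s3

Column y entries and ratios — s1: -1 ≤ 0, skip; x: (25/3)/1 = 25/3; s3: (17/3)/1 = 17/3.
Smallest ratio is 17/3 in the row of s3, so s3 leaves.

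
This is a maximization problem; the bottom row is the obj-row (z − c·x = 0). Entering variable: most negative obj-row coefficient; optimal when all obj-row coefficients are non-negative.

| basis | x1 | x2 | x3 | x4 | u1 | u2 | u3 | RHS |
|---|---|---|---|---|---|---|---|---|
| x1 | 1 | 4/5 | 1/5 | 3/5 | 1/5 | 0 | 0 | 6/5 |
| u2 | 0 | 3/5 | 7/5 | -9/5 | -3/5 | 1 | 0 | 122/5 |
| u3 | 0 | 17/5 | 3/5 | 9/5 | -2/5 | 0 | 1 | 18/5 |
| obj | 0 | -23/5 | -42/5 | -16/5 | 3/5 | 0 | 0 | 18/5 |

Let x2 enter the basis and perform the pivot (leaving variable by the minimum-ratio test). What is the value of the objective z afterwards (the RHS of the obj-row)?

144/17

Ratio test on column x2 — row 1: (6/5)/(4/5) = 3/2; row 2: (122/5)/(3/5) = 122/3; row 3: (18/5)/(17/5) = 18/17. Minimum is 18/17 at row 3 (u3 leaves); pivot element 17/5.
Pivot on row 3; the obj-row RHS becomes 18/5 − (-23/5)·(18/17) = 144/17.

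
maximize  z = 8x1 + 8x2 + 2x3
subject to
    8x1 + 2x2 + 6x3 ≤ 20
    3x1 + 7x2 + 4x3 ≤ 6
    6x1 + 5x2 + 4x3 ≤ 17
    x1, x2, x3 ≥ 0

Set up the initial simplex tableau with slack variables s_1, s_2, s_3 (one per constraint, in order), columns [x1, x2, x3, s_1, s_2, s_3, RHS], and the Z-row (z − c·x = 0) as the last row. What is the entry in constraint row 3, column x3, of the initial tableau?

4

Constraint 3 has coefficient 4 on x3.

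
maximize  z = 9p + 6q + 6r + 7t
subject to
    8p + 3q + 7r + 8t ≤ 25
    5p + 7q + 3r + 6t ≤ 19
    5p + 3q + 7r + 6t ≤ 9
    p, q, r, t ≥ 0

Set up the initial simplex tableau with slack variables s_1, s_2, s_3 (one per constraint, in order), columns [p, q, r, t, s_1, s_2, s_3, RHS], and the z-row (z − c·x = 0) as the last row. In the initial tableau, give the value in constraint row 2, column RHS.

The RHS of constraint 2 is b_2 = 19.

19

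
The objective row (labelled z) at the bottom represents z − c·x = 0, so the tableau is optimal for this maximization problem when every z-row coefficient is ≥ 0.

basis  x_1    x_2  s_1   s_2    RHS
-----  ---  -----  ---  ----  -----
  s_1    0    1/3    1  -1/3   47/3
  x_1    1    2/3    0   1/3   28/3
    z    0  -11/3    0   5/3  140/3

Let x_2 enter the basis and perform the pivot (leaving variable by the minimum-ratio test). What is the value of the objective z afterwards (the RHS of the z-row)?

Ratio test on column x_2 — row 1: (47/3)/(1/3) = 47; row 2: (28/3)/(2/3) = 14. Minimum is 14 at row 2 (x_1 leaves); pivot element 2/3.
Pivot on row 2; the z-row RHS becomes 140/3 − (-11/3)·14 = 98.

98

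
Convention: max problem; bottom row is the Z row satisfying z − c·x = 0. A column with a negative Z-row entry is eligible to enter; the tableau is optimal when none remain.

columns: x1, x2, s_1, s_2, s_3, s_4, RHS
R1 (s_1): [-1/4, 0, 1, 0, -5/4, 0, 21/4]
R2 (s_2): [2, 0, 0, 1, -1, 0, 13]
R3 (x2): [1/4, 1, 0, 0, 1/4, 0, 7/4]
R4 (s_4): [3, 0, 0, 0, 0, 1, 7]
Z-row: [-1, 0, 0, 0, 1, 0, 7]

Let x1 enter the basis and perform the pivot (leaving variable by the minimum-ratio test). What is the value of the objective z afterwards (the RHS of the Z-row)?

28/3

Ratio test on column x1 — row 1: entry -1/4 ≤ 0; row 2: 13/2 = 13/2; row 3: (7/4)/(1/4) = 7; row 4: 7/3 = 7/3. Minimum is 7/3 at row 4 (s_4 leaves); pivot element 3.
Pivot on row 4; the Z-row RHS becomes 7 − (-1)·(7/3) = 28/3.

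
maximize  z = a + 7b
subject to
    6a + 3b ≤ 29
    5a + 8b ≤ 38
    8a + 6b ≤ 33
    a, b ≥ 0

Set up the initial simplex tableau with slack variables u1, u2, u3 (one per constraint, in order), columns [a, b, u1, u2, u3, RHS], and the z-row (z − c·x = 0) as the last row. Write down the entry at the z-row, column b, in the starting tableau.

The z-row carries the negated objective coefficients: the b entry is -7.

-7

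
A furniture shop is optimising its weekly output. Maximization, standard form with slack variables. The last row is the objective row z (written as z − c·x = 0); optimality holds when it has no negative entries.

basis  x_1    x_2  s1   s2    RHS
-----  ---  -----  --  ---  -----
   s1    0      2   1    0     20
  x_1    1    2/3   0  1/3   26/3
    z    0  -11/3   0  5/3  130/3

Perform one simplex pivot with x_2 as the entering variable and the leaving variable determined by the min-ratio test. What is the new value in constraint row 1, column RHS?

Ratio test on column x_2 — row 1: 20/2 = 10; row 2: (26/3)/(2/3) = 13. Minimum is 10 at row 1 (s1 leaves); pivot element 2.
Divide row 1 by 2; eliminate column x_2 from the other rows.
In the new row 1, the RHS entry is the old entry divided by the pivot: 20/2 = 10.

10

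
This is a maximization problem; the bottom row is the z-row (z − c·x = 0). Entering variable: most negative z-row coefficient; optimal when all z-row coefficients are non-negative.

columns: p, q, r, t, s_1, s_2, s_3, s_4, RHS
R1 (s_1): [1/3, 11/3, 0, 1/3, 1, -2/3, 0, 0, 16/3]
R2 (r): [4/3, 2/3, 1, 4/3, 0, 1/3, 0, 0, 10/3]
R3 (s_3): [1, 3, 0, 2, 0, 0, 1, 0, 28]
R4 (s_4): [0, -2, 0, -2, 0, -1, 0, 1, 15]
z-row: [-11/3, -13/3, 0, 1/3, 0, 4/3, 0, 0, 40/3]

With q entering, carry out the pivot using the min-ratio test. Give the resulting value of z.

Ratio test on column q — row 1: (16/3)/(11/3) = 16/11; row 2: (10/3)/(2/3) = 5; row 3: 28/3 = 28/3; row 4: entry -2 ≤ 0. Minimum is 16/11 at row 1 (s_1 leaves); pivot element 11/3.
Pivot on row 1; the z-row RHS becomes 40/3 − (-13/3)·(16/11) = 216/11.

216/11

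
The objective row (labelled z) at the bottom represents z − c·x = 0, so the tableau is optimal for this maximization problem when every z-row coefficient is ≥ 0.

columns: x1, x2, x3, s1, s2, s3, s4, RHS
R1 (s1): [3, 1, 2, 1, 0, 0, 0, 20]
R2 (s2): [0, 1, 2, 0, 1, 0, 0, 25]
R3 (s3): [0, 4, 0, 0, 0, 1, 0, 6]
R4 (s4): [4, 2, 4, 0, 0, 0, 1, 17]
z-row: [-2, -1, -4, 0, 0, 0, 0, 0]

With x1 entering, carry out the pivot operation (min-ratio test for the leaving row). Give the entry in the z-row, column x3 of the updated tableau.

-2

Ratio test on column x1 — row 1: 20/3 = 20/3; row 2: entry 0 ≤ 0; row 3: entry 0 ≤ 0; row 4: 17/4 = 17/4. Minimum is 17/4 at row 4 (s4 leaves); pivot element 4.
Divide row 4 by 4; eliminate column x1 from the other rows.
z-row update in column x3: -4 − (-2)·1 = -2.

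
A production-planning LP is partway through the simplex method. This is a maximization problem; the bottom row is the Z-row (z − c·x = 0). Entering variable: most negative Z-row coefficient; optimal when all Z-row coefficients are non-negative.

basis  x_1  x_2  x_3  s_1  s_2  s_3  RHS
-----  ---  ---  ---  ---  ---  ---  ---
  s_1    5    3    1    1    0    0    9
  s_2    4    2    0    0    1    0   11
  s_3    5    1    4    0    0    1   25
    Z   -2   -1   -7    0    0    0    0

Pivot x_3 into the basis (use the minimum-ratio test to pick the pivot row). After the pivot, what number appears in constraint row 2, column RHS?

Ratio test on column x_3 — row 1: 9/1 = 9; row 2: entry 0 ≤ 0; row 3: 25/4 = 25/4. Minimum is 25/4 at row 3 (s_3 leaves); pivot element 4.
Divide row 3 by 4; eliminate column x_3 from the other rows.
Row 2 update in column RHS: 11 − 0·(25/4) = 11.

11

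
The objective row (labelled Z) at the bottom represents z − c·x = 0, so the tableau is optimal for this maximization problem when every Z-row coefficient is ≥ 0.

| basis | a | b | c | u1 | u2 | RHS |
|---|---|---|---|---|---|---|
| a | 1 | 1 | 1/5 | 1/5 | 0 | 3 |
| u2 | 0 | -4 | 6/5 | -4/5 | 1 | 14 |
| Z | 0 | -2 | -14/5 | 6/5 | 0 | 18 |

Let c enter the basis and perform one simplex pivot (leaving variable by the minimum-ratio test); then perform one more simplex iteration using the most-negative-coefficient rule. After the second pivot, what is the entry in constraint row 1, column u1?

Ratio test on column c — row 1: 3/(1/5) = 15; row 2: 14/(6/5) = 35/3. Minimum is 35/3 at row 2 (u2 leaves); pivot element 6/5.
Divide row 2 by 6/5; eliminate column c from the other rows.
Second iteration: most negative Z-row entry is -34/3 in column b, so b enters.
Ratio test on column b — row 1: (2/3)/(5/3) = 2/5; row 2: entry -10/3 ≤ 0. Minimum is 2/5 at row 1 (a leaves); pivot element 5/3.
Divide row 1 by 5/3; eliminate column b from the other rows.
After both pivots, the entry at constraint row 1, column u1 is 1/5.

1/5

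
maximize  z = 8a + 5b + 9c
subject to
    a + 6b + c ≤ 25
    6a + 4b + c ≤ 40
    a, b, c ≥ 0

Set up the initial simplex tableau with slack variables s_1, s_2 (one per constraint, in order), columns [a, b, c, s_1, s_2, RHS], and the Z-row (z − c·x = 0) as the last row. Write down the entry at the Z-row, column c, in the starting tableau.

The Z-row carries the negated objective coefficients: the c entry is -9.

-9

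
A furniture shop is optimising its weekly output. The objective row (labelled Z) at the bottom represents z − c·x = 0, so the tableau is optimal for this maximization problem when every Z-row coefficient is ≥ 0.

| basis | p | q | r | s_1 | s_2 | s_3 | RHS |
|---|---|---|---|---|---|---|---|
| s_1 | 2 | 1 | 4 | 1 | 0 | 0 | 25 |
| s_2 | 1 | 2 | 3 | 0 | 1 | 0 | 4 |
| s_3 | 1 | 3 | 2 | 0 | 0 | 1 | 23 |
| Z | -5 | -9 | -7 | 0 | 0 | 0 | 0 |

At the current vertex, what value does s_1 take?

25

s_1 is basic (row 1); its value is the RHS of that row, 25.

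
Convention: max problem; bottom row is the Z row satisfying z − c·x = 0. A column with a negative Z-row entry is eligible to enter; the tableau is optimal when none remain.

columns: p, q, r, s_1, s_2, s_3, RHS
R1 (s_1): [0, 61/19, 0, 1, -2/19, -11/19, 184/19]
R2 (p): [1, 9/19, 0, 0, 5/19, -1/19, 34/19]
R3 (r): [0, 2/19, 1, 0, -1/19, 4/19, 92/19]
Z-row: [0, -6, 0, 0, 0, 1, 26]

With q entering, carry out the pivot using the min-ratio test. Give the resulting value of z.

2690/61

Ratio test on column q — row 1: (184/19)/(61/19) = 184/61; row 2: (34/19)/(9/19) = 34/9; row 3: (92/19)/(2/19) = 46. Minimum is 184/61 at row 1 (s_1 leaves); pivot element 61/19.
Pivot on row 1; the Z-row RHS becomes 26 − (-6)·(184/61) = 2690/61.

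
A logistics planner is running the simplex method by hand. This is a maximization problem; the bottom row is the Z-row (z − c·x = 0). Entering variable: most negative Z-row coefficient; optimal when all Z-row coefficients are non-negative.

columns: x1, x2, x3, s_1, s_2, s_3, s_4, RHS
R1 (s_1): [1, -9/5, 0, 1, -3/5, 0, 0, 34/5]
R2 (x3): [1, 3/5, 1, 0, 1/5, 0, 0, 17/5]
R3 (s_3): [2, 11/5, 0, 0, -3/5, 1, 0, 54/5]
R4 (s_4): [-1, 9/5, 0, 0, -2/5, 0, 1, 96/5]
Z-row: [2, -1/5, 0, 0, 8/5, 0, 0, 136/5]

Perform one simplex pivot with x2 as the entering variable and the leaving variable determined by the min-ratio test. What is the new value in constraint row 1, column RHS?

Ratio test on column x2 — row 1: entry -9/5 ≤ 0; row 2: (17/5)/(3/5) = 17/3; row 3: (54/5)/(11/5) = 54/11; row 4: (96/5)/(9/5) = 32/3. Minimum is 54/11 at row 3 (s_3 leaves); pivot element 11/5.
Divide row 3 by 11/5; eliminate column x2 from the other rows.
Row 1 update in column RHS: 34/5 − (-9/5)·(54/11) = 172/11.

172/11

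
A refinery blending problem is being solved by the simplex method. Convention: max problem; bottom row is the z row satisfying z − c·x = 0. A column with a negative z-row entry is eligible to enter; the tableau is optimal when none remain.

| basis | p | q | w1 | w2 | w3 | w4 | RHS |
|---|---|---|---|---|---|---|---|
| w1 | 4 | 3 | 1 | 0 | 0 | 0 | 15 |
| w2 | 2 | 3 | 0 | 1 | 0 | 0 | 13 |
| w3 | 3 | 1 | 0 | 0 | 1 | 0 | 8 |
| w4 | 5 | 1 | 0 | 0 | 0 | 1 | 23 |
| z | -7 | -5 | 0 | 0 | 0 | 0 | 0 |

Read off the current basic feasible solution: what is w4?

w4 is basic (row 4); its value is the RHS of that row, 23.

23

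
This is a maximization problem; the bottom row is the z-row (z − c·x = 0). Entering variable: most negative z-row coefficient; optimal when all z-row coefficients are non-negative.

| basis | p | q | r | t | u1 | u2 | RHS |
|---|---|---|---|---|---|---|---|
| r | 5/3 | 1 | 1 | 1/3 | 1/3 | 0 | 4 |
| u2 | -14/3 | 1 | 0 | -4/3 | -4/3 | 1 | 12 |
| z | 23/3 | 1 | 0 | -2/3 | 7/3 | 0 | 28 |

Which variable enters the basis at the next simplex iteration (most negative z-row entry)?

t

Negative z-row entries: t: -2/3.
The most negative is -2/3 in column t, so t enters.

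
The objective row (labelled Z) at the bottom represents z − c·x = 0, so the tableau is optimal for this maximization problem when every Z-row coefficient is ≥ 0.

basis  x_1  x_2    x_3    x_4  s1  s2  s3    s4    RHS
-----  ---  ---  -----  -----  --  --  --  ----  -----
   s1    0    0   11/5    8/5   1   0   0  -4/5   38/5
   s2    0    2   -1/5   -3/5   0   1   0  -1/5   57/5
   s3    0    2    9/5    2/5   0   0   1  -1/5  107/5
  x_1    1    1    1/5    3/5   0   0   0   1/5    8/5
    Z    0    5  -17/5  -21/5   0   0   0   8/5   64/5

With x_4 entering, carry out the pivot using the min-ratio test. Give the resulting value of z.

Ratio test on column x_4 — row 1: (38/5)/(8/5) = 19/4; row 2: entry -3/5 ≤ 0; row 3: (107/5)/(2/5) = 107/2; row 4: (8/5)/(3/5) = 8/3. Minimum is 8/3 at row 4 (x_1 leaves); pivot element 3/5.
Pivot on row 4; the Z-row RHS becomes 64/5 − (-21/5)·(8/3) = 24.

24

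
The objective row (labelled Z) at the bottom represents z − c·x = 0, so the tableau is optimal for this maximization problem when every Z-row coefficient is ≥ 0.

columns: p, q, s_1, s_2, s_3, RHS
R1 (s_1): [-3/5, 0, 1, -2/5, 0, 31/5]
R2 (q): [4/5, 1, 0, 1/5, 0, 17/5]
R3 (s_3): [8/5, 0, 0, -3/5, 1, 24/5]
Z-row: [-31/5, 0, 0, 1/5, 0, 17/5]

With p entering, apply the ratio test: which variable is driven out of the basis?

Column p entries and ratios — s_1: -3/5 ≤ 0, skip; q: (17/5)/(4/5) = 17/4; s_3: (24/5)/(8/5) = 3.
Smallest ratio is 3 in the row of s_3, so s_3 leaves.

s_3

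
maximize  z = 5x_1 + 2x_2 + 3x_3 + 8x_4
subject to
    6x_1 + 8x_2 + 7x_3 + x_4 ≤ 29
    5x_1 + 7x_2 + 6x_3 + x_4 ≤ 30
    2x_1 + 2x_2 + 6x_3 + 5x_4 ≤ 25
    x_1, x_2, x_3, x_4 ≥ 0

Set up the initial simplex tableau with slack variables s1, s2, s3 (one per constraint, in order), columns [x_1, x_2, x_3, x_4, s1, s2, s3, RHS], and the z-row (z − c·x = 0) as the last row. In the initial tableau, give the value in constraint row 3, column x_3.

6

Constraint 3 has coefficient 6 on x_3.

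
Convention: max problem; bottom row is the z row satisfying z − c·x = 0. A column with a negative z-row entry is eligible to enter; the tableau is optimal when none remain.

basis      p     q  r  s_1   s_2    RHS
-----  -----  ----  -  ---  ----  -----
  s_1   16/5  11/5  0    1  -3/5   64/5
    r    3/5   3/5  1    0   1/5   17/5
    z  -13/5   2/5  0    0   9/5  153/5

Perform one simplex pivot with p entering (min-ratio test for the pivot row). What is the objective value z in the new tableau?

Ratio test on column p — row 1: (64/5)/(16/5) = 4; row 2: (17/5)/(3/5) = 17/3. Minimum is 4 at row 1 (s_1 leaves); pivot element 16/5.
Pivot on row 1; the z-row RHS becomes 153/5 − (-13/5)·4 = 41.

41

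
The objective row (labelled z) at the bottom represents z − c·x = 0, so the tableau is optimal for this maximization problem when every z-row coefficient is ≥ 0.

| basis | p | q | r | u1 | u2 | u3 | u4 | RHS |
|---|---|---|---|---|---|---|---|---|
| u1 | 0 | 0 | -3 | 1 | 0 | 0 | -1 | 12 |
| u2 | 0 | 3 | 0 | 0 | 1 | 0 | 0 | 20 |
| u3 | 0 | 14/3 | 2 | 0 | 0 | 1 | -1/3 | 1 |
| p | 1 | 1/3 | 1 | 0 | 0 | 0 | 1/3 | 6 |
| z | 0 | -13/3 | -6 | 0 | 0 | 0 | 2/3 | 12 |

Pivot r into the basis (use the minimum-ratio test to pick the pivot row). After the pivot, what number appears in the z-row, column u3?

Ratio test on column r — row 1: entry -3 ≤ 0; row 2: entry 0 ≤ 0; row 3: 1/2 = 1/2; row 4: 6/1 = 6. Minimum is 1/2 at row 3 (u3 leaves); pivot element 2.
Divide row 3 by 2; eliminate column r from the other rows.
z-row update in column u3: 0 − (-6)·(1/2) = 3.

3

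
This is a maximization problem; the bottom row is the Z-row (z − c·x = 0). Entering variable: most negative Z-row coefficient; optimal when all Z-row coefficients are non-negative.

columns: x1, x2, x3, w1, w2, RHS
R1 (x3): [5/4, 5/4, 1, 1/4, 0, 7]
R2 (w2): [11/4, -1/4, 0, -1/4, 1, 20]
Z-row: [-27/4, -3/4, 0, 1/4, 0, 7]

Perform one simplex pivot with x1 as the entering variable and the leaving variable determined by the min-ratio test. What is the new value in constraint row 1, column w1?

Ratio test on column x1 — row 1: 7/(5/4) = 28/5; row 2: 20/(11/4) = 80/11. Minimum is 28/5 at row 1 (x3 leaves); pivot element 5/4.
Divide row 1 by 5/4; eliminate column x1 from the other rows.
In the new row 1, the w1 entry is the old entry divided by the pivot: (1/4)/(5/4) = 1/5.

1/5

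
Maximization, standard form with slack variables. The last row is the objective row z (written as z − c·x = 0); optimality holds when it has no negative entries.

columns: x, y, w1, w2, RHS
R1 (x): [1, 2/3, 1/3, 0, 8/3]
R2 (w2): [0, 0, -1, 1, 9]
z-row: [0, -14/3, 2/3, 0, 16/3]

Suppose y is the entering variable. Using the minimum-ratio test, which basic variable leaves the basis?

x

Column y entries and ratios — x: (8/3)/(2/3) = 4; w2: 0 ≤ 0, skip.
Smallest ratio is 4 in the row of x, so x leaves.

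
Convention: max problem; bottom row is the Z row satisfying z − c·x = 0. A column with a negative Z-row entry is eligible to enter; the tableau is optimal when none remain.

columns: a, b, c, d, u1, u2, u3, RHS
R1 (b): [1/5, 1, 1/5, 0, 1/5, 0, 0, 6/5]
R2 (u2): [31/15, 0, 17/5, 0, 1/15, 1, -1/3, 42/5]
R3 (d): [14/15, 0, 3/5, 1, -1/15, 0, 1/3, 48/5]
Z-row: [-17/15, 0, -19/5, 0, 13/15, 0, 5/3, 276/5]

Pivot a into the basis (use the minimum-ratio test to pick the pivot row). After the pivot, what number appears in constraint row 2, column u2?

Ratio test on column a — row 1: (6/5)/(1/5) = 6; row 2: (42/5)/(31/15) = 126/31; row 3: (48/5)/(14/15) = 72/7. Minimum is 126/31 at row 2 (u2 leaves); pivot element 31/15.
Divide row 2 by 31/15; eliminate column a from the other rows.
In the new row 2, the u2 entry is the old entry divided by the pivot: 1/(31/15) = 15/31.

15/31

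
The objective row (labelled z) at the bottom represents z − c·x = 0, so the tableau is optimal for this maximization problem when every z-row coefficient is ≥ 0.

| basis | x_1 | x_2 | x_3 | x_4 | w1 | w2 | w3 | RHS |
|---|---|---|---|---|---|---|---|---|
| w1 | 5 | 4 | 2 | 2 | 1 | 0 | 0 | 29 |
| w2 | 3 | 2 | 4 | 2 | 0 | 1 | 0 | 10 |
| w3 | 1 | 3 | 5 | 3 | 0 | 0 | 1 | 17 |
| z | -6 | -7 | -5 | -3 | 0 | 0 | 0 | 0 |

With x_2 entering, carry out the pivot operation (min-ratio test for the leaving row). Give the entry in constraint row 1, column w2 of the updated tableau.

Ratio test on column x_2 — row 1: 29/4 = 29/4; row 2: 10/2 = 5; row 3: 17/3 = 17/3. Minimum is 5 at row 2 (w2 leaves); pivot element 2.
Divide row 2 by 2; eliminate column x_2 from the other rows.
Row 1 update in column w2: 0 − 4·(1/2) = -2.

-2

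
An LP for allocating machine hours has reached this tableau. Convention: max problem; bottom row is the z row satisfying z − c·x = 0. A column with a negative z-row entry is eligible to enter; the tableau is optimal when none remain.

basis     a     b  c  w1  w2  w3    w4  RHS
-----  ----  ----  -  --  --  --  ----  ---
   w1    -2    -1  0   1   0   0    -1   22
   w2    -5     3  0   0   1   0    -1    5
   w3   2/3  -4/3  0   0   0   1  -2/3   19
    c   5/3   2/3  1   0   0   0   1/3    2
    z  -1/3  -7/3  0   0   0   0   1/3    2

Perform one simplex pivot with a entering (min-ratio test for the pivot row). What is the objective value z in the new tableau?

12/5

Ratio test on column a — row 1: entry -2 ≤ 0; row 2: entry -5 ≤ 0; row 3: 19/(2/3) = 57/2; row 4: 2/(5/3) = 6/5. Minimum is 6/5 at row 4 (c leaves); pivot element 5/3.
Pivot on row 4; the z-row RHS becomes 2 − (-1/3)·(6/5) = 12/5.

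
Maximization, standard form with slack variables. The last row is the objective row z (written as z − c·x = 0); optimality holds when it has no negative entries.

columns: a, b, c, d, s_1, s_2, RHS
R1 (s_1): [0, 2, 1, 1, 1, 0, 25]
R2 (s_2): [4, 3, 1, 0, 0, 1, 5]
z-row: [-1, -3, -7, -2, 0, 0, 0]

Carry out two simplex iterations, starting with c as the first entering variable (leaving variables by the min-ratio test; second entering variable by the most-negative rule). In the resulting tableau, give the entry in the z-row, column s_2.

Ratio test on column c — row 1: 25/1 = 25; row 2: 5/1 = 5. Minimum is 5 at row 2 (s_2 leaves); pivot element 1.
Divide row 2 by 1; eliminate column c from the other rows.
Second iteration: most negative z-row entry is -2 in column d, so d enters.
Ratio test on column d — row 1: 20/1 = 20; row 2: entry 0 ≤ 0. Minimum is 20 at row 1 (s_1 leaves); pivot element 1.
Divide row 1 by 1; eliminate column d from the other rows.
After both pivots, the entry at the z-row, column s_2 is 5.

5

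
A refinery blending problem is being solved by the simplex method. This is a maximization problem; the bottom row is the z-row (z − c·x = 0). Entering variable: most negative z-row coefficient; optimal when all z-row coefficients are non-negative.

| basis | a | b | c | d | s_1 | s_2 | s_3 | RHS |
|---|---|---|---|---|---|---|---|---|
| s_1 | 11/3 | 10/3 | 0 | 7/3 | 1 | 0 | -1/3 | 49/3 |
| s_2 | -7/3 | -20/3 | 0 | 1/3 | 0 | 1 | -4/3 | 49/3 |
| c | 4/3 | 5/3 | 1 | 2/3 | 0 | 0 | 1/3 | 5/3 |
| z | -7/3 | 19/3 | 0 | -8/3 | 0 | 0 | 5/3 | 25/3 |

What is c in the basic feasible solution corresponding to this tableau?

5/3

c is basic (row 3); its value is the RHS of that row, 5/3.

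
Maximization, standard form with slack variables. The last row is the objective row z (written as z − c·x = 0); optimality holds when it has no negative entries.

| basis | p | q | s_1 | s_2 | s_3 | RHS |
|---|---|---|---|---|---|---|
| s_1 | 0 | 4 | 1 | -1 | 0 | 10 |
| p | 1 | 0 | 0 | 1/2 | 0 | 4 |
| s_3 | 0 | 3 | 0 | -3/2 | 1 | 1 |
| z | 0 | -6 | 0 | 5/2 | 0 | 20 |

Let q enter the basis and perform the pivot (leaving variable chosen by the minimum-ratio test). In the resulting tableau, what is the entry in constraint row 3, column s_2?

Ratio test on column q — row 1: 10/4 = 5/2; row 2: entry 0 ≤ 0; row 3: 1/3 = 1/3. Minimum is 1/3 at row 3 (s_3 leaves); pivot element 3.
Divide row 3 by 3; eliminate column q from the other rows.
In the new row 3, the s_2 entry is the old entry divided by the pivot: (-3/2)/3 = -1/2.

-1/2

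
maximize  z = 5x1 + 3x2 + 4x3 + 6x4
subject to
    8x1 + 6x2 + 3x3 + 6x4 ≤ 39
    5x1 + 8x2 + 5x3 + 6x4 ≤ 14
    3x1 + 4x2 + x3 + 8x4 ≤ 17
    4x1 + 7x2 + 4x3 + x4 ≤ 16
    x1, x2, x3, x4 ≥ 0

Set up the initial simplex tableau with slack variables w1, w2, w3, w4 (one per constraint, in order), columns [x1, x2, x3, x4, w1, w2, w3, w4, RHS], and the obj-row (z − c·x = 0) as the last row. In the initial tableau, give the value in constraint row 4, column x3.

4

Constraint 4 has coefficient 4 on x3.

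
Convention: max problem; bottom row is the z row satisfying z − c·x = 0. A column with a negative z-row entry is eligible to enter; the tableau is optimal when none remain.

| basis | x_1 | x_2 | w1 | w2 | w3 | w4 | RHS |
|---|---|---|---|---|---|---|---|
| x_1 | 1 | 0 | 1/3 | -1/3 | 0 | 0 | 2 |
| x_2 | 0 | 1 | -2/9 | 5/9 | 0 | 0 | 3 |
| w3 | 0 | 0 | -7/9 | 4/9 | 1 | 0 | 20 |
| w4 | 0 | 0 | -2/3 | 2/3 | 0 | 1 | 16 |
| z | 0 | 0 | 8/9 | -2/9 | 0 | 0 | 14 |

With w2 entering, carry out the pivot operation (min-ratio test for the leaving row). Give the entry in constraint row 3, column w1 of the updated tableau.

Ratio test on column w2 — row 1: entry -1/3 ≤ 0; row 2: 3/(5/9) = 27/5; row 3: 20/(4/9) = 45; row 4: 16/(2/3) = 24. Minimum is 27/5 at row 2 (x_2 leaves); pivot element 5/9.
Divide row 2 by 5/9; eliminate column w2 from the other rows.
Row 3 update in column w1: -7/9 − (4/9)·(-2/5) = -3/5.

-3/5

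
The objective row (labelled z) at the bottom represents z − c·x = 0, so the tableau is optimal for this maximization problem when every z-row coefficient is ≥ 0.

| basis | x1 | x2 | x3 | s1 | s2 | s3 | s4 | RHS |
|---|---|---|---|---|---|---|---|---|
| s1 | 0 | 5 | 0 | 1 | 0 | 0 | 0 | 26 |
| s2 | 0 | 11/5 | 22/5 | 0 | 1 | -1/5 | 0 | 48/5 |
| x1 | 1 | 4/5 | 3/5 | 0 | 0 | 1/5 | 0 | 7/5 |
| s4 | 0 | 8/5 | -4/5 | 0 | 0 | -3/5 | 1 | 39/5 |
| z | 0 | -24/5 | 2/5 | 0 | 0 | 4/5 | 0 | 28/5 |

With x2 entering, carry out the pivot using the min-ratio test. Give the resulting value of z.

14

Ratio test on column x2 — row 1: 26/5 = 26/5; row 2: (48/5)/(11/5) = 48/11; row 3: (7/5)/(4/5) = 7/4; row 4: (39/5)/(8/5) = 39/8. Minimum is 7/4 at row 3 (x1 leaves); pivot element 4/5.
Pivot on row 3; the z-row RHS becomes 28/5 − (-24/5)·(7/4) = 14.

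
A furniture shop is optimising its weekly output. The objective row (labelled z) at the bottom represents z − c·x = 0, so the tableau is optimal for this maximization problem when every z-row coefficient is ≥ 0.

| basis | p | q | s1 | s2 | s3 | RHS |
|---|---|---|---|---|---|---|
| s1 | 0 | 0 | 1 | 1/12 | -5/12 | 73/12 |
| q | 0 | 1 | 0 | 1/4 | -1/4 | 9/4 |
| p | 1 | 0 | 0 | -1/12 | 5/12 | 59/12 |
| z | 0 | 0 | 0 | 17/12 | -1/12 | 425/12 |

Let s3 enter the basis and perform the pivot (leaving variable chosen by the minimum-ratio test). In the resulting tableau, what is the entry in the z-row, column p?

1/5

Ratio test on column s3 — row 1: entry -5/12 ≤ 0; row 2: entry -1/4 ≤ 0; row 3: (59/12)/(5/12) = 59/5. Minimum is 59/5 at row 3 (p leaves); pivot element 5/12.
Divide row 3 by 5/12; eliminate column s3 from the other rows.
z-row update in column p: 0 − (-1/12)·(12/5) = 1/5.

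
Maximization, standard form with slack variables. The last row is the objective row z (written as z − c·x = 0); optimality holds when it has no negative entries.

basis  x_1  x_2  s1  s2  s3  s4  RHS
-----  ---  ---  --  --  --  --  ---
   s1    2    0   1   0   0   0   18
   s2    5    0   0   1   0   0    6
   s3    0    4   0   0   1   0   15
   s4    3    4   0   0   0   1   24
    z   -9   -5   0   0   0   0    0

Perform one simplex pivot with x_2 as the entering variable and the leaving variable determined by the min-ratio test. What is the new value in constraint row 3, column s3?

1/4

Ratio test on column x_2 — row 1: entry 0 ≤ 0; row 2: entry 0 ≤ 0; row 3: 15/4 = 15/4; row 4: 24/4 = 6. Minimum is 15/4 at row 3 (s3 leaves); pivot element 4.
Divide row 3 by 4; eliminate column x_2 from the other rows.
In the new row 3, the s3 entry is the old entry divided by the pivot: 1/4 = 1/4.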